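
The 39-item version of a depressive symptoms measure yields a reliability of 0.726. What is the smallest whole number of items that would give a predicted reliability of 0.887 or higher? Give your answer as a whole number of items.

116

Invert Spearman-Brown to solve for n:
n = r_target (1 − r_old) / [ r_old (1 − r_target) ]
n = 0.887 × (1 − 0.726) / [ 0.726 × (1 − 0.887) ]
  = 0.243038 / 0.082038 = 2.9625
2.9625 × 39 = 115.54 → 116 items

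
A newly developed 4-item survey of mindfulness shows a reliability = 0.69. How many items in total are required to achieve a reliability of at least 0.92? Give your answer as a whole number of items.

Invert Spearman-Brown to solve for n:
n = r*(1 − r) / [ r (1 − r*) ]
n = 0.92 × (1 − 0.69) / [ 0.69 × (1 − 0.92) ]
n = 0.2852 / 0.0552 ≈ 5.1667
Items needed = n × 4 = 5.1667 × 4 ≈ 20.67 → round up to 21

21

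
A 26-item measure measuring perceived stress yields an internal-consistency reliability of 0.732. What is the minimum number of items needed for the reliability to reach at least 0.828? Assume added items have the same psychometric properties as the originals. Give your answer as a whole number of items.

n = [0.828 × 0.268] / [0.732 × 0.172]
n = 0.221904 / 0.125904 ≈ 1.7625
So the test needs 1.7625 × 26 ≈ 45.82 items; rounding up, 46.

46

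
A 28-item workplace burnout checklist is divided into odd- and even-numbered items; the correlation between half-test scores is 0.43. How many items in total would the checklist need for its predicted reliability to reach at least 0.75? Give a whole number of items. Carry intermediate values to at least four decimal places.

Corrected full-test reliability: r_full = 2 × 0.43 / (1 + 0.43) ≈ 0.6014
n = r_tgt(1 − r_full) / [r_full(1 − r_tgt)] = 0.75 × 0.3986 / (0.6014 × 0.25) ≈ 1.9884
Required items = 1.9884 × 28 = 55.68, so 56 items.

56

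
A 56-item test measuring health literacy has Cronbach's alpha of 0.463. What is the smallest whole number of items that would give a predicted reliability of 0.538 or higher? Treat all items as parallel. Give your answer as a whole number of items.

76

Spearman-Brown solved for the length factor n:
n = r_target (1 − r_old) / [ r_old (1 − r_target) ]
n = 0.538 × (1 − 0.463) / [ 0.463 × (1 − 0.538) ]
  = 0.288906 / 0.213906 = 1.3506
1.3506 × 56 = 75.63 → 76 items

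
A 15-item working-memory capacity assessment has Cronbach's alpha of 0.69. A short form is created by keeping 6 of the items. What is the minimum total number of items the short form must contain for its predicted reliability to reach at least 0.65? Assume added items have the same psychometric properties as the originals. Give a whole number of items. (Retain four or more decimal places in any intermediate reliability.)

13

Short-form reliability: n = 6/15 = 0.4000; r_6 = n·r/(1+(n−1)r) ≈ 0.4710
Then solve for n' with r_old = 0.4710, r_target = 0.65: n' = 0.65(1 − 0.4710)/[0.4710(1 − 0.65)] = 2.0858
Items = 2.0858 × 6 ≈ 12.51 → 13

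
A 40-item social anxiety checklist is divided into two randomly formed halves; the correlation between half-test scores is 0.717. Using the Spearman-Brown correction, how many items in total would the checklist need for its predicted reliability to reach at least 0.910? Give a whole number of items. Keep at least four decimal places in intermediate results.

r_full = 2(0.717)/(1 + 0.717) = 0.8352
Solve Spearman-Brown for n: n = 0.910(1 − 0.8352) / [0.8352(1 − 0.910)] = 1.9951
Required items = 1.9951 × 40 = 79.80, so 80 items.

80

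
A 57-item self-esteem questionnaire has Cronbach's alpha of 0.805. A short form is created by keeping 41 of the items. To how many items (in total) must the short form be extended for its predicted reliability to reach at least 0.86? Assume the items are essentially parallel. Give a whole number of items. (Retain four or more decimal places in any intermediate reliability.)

85

Short-form reliability: n = 41/57 = 0.7193; r_41 = n·r/(1+(n−1)r) ≈ 0.7481
Length factor from the short form to reach 0.86: n' = 0.86(1 − 0.7481) / [0.7481(1 − 0.86)] ≈ 2.0684
Items = 2.0684 × 41 ≈ 84.80 → 85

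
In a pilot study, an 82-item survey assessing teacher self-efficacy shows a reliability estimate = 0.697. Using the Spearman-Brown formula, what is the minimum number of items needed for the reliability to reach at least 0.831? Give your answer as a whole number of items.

176

Rearranging the Spearman-Brown formula for n,
n = r*(1 − r) / [ r (1 − r*) ]
n = [0.831 × 0.303] / [0.697 × 0.169]
  = 0.251793 / 0.117793 = 2.1376
2.1376 × 82 = 175.28 → 176 items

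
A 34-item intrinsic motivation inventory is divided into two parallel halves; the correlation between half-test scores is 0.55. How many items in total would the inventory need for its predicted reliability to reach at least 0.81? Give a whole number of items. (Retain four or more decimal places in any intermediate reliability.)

60

Corrected full-test reliability: r_full = 2 × 0.55 / (1 + 0.55) ≈ 0.7097
Solve Spearman-Brown for n: n = 0.81(1 − 0.7097) / [0.7097(1 − 0.81)] = 1.7438
Items = 1.7438 × 34 ≈ 59.29 → 60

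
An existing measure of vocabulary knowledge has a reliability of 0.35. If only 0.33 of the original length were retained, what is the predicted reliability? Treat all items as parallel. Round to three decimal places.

0.151

r_new = 0.33·0.35 / [1 + (0.33 − 1)·0.35]
r_new = 0.1155 / 0.7655 ≈ 0.1509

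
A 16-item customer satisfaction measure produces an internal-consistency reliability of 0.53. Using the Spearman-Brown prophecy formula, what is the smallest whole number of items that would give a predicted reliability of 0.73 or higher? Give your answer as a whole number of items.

39

Invert Spearman-Brown to solve for n:
n = r_target (1 − r_old) / [ r_old (1 − r_target) ]
n = 0.73 × (1 − 0.53) / [ 0.53 × (1 − 0.73) ]
n = 0.3431 / 0.1431 ≈ 2.3976
Items needed = n × 16 = 2.3976 × 16 ≈ 38.36 → round up to 39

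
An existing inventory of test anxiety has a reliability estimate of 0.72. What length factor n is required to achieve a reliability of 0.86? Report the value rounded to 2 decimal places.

Spearman-Brown solved for the length factor n:
n = r_target (1 − r_old) / [ r_old (1 − r_target) ]
n = 0.86(1 − 0.72) / [0.72(1 − 0.86)]
n = 0.2408 / 0.1008 ≈ 2.3889

2.39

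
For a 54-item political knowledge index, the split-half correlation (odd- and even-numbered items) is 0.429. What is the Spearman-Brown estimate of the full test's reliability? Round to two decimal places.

0.60

Apply the Spearman-Brown correction with n = 2:
r_full = 2(0.429) / (1 + 0.429)
       = 0.8580 / 1.4290 = 0.6004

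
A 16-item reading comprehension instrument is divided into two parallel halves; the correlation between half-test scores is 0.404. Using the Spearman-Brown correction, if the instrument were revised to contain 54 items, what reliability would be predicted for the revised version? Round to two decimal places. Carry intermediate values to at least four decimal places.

First correct the split-half correlation to full-test reliability: r_full = 2 × 0.404 / (1 + 0.404) ≈ 0.5755
Length factor from 16 to 54 items: n = 54/16 = 3.3750
r_new = n·r_full / (1 + (n − 1)·r_full) = 1.9423 / 2.3668 ≈ 0.8206

0.82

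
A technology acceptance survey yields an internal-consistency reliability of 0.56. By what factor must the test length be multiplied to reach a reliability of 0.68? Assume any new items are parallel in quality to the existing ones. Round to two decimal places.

1.67

Rearranging the Spearman-Brown formula for n,
n = r*(1 − r) / [ r (1 − r*) ]
n = [0.68 × 0.44] / [0.56 × 0.32]
  = 0.2992 / 0.1792 = 1.6696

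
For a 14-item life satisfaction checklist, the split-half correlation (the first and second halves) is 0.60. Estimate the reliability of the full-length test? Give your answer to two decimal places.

The full test is twice the length of either half (n = 2).
r_full = 2r_hh / (1 + r_hh) = 2 × 0.60 / (1 + 0.60)
       = 1.2000 / 1.6000 = 0.7500

0.75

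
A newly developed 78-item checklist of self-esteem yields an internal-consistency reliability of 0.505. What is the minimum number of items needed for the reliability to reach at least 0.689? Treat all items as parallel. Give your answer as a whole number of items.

n = 0.689(1 − 0.505) / [0.505(1 − 0.689)]
  = 0.341055 / 0.157055 = 2.1716
So the test needs 2.1716 × 78 ≈ 169.38 items; rounding up, 170.

170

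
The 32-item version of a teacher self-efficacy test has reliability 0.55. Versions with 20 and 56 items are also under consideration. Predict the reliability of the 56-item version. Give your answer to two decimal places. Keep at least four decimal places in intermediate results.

The 20-item form is not needed; work directly from the 32-item form with n = 56/32 = 1.7500.
r_{56} = n·r / (1 + (n − 1)·r) = 0.9625 / 1.4125 ≈ 0.6814

0.68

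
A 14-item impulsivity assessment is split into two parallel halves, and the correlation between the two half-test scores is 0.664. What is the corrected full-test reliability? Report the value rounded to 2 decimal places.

Apply the Spearman-Brown correction with n = 2:
r_full = 2r_hh / (1 + r_hh) = 2 × 0.664 / (1 + 0.664)
       = 1.3280 / 1.6640 = 0.7981

0.80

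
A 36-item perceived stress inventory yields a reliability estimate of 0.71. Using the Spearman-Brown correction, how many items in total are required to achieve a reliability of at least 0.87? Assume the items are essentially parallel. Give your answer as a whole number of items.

n = [0.87 × 0.29] / [0.71 × 0.13]
  = 0.2523 / 0.0923 = 2.7335
So the test needs 2.7335 × 36 ≈ 98.41 items; rounding up, 99.

99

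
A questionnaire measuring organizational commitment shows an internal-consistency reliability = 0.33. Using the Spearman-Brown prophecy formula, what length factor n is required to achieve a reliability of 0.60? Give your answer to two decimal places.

3.05

Invert Spearman-Brown to solve for n:
n = r*(1 − r) / [ r (1 − r*) ]
n = 0.60 × (1 − 0.33) / [ 0.33 × (1 − 0.60) ]
n = 0.4020 / 0.1320 ≈ 3.0455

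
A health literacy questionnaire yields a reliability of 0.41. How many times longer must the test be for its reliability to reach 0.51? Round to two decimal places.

n = [0.51 × 0.59] / [0.41 × 0.49]
  = 0.3009 / 0.2009 = 1.4978

1.50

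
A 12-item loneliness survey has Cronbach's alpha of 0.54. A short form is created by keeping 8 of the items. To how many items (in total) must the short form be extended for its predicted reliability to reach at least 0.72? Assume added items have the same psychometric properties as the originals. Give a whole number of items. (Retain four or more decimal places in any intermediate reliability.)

27

First, r for the 8-item form: n = 8/12 = 0.6667, so r_8 = 0.6667·0.54/(1 + (0.6667 − 1)·0.54) = 0.4390
Then solve for n' with r_old = 0.4390, r_target = 0.72: n' = 0.72(1 − 0.4390)/[0.4390(1 − 0.72)] = 3.2860
Items = 3.2860 × 8 ≈ 26.29 → 27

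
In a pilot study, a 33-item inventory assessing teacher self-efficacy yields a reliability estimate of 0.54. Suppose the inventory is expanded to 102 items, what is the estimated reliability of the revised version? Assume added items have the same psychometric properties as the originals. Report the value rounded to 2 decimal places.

0.78

n = 102/33 = 3.0909
Spearman-Brown: r_new = n·r / (1 + (n − 1)·r)
r_new = 3.0909·0.54 / [1 + (3.0909 − 1)·0.54]
     = 1.6691 / 2.1291 = 0.7839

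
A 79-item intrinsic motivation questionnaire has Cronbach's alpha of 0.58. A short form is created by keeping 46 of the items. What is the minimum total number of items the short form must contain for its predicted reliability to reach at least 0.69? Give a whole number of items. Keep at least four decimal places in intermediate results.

Short-form reliability: n = 46/79 = 0.5823; r_46 = n·r/(1+(n−1)r) ≈ 0.4457
Then solve for n' with r_old = 0.4457, r_target = 0.69: n' = 0.69(1 − 0.4457)/[0.4457(1 − 0.69)] = 2.7682
Items = 2.7682 × 46 ≈ 127.34 → 128

128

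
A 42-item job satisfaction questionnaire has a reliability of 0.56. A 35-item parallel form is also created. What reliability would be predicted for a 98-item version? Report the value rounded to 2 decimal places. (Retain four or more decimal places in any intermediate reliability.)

0.75

Only the ratio of lengths matters: n = 98/42 = 2.3333
r_{98} = n·r / (1 + (n − 1)·r) = 1.3066 / 1.7466 ≈ 0.7481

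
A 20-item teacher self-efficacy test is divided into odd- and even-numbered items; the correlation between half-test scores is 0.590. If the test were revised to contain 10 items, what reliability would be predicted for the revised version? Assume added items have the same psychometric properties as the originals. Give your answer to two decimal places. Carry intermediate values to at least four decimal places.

First correct the split-half correlation to full-test reliability: r_full = 2 × 0.590 / (1 + 0.590) ≈ 0.7421
Length factor from 20 to 10 items: n = 10/20 = 0.5000
r_new = n·r_full / (1 + (n − 1)·r_full) = 0.3710 / 0.6290 ≈ 0.5898

0.59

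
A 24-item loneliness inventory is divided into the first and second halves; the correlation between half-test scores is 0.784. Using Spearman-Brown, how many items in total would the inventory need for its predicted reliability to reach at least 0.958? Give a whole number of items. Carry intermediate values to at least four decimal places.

Corrected full-test reliability: r_full = 2 × 0.784 / (1 + 0.784) ≈ 0.8789
n = r_tgt(1 − r_full) / [r_full(1 − r_tgt)] = 0.958 × 0.1211 / (0.8789 × 0.042) ≈ 3.1428
Required items = 3.1428 × 24 = 75.43, so 76 items.

76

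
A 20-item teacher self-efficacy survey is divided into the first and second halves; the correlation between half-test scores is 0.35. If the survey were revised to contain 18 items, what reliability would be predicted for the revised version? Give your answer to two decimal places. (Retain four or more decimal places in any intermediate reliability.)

Full-test reliability from the split-half r: r_full = 2(0.35)/(1 + 0.35) = 0.5185
Length factor from 20 to 18 items: n = 18/20 = 0.9000
r_new = n·r_full / (1 + (n − 1)·r_full) = 0.4666 / 0.9482 ≈ 0.4921

0.49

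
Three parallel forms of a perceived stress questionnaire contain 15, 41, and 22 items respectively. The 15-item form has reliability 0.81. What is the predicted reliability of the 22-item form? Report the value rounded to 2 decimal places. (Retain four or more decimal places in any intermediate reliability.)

The 41-item form is not needed; work directly from the 15-item form with n = 22/15 = 1.4667.
r_{22} = n·r / (1 + (n − 1)·r) = 1.1880 / 1.3780 ≈ 0.8621

0.86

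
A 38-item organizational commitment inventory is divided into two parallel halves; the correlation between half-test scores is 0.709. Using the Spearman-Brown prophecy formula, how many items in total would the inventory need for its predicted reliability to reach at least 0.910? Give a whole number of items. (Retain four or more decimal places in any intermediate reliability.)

79

r_full = 2(0.709)/(1 + 0.709) = 0.8297
n = r_tgt(1 − r_full) / [r_full(1 − r_tgt)] = 0.910 × 0.1703 / (0.8297 × 0.090) ≈ 2.0754
Items = 2.0754 × 38 ≈ 78.87 → 79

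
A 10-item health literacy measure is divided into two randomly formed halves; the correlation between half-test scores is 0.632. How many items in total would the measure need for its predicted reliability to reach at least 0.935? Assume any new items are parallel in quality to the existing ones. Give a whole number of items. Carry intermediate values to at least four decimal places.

42

r_full = 2(0.632)/(1 + 0.632) = 0.7745
Solve Spearman-Brown for n: n = 0.935(1 − 0.7745) / [0.7745(1 − 0.935)] = 4.1882
Required items = 4.1882 × 10 = 41.88, so 42 items.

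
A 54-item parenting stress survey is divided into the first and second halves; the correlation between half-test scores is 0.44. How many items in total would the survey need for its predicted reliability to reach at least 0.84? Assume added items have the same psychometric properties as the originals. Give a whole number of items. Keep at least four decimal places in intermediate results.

181

r_full = 2(0.44)/(1 + 0.44) = 0.6111
n = r_tgt(1 − r_full) / [r_full(1 − r_tgt)] = 0.84 × 0.3889 / (0.6111 × 0.16) ≈ 3.3411
Items = 3.3411 × 54 ≈ 180.42 → 181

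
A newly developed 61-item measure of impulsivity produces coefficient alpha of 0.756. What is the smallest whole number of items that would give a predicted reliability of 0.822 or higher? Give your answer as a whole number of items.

Rearranging the Spearman-Brown formula for n,
n = r*(1 − r) / [ r (1 − r*) ]
n = [0.822 × 0.244] / [0.756 × 0.178]
  = 0.200568 / 0.134568 = 1.4905
1.4905 × 61 = 90.92 → 91 items

91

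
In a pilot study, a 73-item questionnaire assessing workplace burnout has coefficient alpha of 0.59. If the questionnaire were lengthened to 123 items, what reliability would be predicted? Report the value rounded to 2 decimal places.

0.71

The new length is 123/73 = 1.6849 times the old.
By Spearman-Brown, r_new = n r / (1 + (n − 1) r).
r_new = 1.6849·0.59 / [1 + (1.6849 − 1)·0.59]
r_new = 0.9941 / 1.4041 ≈ 0.7080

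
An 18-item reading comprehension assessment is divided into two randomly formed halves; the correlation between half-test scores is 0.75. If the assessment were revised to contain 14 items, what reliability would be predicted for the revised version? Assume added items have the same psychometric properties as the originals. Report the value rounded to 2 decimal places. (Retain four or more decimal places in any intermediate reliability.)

0.82

First correct the split-half correlation to full-test reliability: r_full = 2 × 0.75 / (1 + 0.75) ≈ 0.8571
Then adjust to 14 items: n = 14/18 = 0.7778
r_new = n·r_full / (1 + (n − 1)·r_full) = 0.6667 / 0.8096 ≈ 0.8235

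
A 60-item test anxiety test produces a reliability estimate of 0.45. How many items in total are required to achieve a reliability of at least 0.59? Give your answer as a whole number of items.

106

Invert Spearman-Brown to solve for n:
n = r_target (1 − r_old) / [ r_old (1 − r_target) ]
n = [0.59 × 0.55] / [0.45 × 0.41]
  = 0.3245 / 0.1845 = 1.7588
So the test needs 1.7588 × 60 ≈ 105.53 items; rounding up, 106.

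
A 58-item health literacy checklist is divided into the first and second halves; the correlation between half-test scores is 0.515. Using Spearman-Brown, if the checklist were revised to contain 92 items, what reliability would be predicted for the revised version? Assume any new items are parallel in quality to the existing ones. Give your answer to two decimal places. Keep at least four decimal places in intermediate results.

0.77

Full-test reliability from the split-half r: r_full = 2(0.515)/(1 + 0.515) = 0.6799
Then adjust to 92 items: n = 92/58 = 1.5862
r_new = n·r_full / (1 + (n − 1)·r_full) = 1.0785 / 1.3986 ≈ 0.7711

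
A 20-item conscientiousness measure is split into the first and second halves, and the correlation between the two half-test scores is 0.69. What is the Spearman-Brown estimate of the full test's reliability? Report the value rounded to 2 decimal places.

0.82

The full test is twice the length of either half (n = 2).
r_full = 2r_hh / (1 + r_hh) = 2 × 0.69 / (1 + 0.69)
       = 1.3800 / 1.6900 = 0.8166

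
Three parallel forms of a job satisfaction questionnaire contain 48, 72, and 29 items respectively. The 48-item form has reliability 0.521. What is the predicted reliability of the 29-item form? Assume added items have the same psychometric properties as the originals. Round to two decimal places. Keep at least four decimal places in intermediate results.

0.40

The 72-item form is not needed; work directly from the 48-item form with n = 29/48 = 0.6042.
r_{29} = n·r / (1 + (n − 1)·r) = 0.3148 / 0.7938 ≈ 0.3966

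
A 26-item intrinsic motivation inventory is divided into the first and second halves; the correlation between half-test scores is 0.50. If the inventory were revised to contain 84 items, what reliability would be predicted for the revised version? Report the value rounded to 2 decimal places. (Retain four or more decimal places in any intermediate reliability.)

Spearman-Brown correction (n = 2): r_full = 2·0.50/(1 + 0.50) = 0.6667
Length factor from 26 to 84 items: n = 84/26 = 3.2308
r_new = n·r_full / (1 + (n − 1)·r_full) = 2.1540 / 2.4873 ≈ 0.8660

0.87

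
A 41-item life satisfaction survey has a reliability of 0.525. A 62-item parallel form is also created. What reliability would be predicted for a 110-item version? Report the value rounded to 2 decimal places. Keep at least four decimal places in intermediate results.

0.75

The 62-item form is not needed; work directly from the 41-item form with n = 110/41 = 2.6829.
r_{110} = n·r / (1 + (n − 1)·r) = 1.4085 / 1.8835 ≈ 0.7478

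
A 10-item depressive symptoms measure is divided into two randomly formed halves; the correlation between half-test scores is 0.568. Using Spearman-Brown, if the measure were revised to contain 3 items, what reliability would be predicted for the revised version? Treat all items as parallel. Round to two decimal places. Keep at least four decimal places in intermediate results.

0.44

Full-test reliability from the split-half r: r_full = 2(0.568)/(1 + 0.568) = 0.7245
Length factor from 10 to 3 items: n = 3/10 = 0.3000
r_new = n·r_full / (1 + (n − 1)·r_full) = 0.2174 / 0.4929 ≈ 0.4411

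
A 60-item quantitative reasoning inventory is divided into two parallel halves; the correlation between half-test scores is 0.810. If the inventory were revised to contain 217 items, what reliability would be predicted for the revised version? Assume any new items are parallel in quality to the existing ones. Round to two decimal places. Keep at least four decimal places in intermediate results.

Full-test reliability from the split-half r: r_full = 2(0.810)/(1 + 0.810) = 0.8950
Length factor from 60 to 217 items: n = 217/60 = 3.6167
r_new = n·r_full / (1 + (n − 1)·r_full) = 3.2369 / 3.3419 ≈ 0.9686

0.97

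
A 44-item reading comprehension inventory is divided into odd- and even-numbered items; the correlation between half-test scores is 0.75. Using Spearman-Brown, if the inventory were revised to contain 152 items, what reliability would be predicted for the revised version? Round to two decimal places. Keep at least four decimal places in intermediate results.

0.95

Spearman-Brown correction (n = 2): r_full = 2·0.75/(1 + 0.75) = 0.8571
Then adjust to 152 items: n = 152/44 = 3.4545
r_new = n·r_full / (1 + (n − 1)·r_full) = 2.9609 / 3.1038 ≈ 0.9540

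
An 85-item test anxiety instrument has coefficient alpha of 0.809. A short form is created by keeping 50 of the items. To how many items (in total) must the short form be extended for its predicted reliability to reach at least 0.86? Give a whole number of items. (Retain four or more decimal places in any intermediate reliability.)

124

First, r for the 50-item form: n = 50/85 = 0.5882, so r_50 = 0.5882·0.809/(1 + (0.5882 − 1)·0.809) = 0.7136
Then solve for n' with r_old = 0.7136, r_target = 0.86: n' = 0.86(1 − 0.7136)/[0.7136(1 − 0.86)] = 2.4654
Items = 2.4654 × 50 ≈ 123.27 → 124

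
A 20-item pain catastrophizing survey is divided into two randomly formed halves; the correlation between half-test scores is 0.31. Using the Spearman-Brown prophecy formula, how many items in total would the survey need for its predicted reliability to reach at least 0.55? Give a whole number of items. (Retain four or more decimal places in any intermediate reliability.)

r_full = 2(0.31)/(1 + 0.31) = 0.4733
n = r_tgt(1 − r_full) / [r_full(1 − r_tgt)] = 0.55 × 0.5267 / (0.4733 × 0.45) ≈ 1.3601
Items = 1.3601 × 20 ≈ 27.20 → 28

28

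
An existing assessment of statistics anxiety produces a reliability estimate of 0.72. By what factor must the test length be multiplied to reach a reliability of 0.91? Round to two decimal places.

n = 0.91(1 − 0.72) / [0.72(1 − 0.91)]
n = 0.2548 / 0.0648 ≈ 3.9321

3.93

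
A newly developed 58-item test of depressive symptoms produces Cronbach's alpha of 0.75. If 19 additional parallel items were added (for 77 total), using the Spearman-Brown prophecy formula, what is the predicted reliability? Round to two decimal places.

n = 77/58 = 1.3276
Spearman-Brown: r_new = n·r / (1 + (n − 1)·r)
r_new = (1.3276 × 0.75) / (1 + (1.3276 − 1) × 0.75)
     = 0.9957 / 1.2457 = 0.7993

0.80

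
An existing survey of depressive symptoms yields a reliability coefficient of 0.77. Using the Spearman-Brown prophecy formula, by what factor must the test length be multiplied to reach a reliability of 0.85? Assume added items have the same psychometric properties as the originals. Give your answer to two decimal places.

1.69

Invert Spearman-Brown to solve for n:
n = r_target (1 − r_old) / [ r_old (1 − r_target) ]
n = [0.85 × 0.23] / [0.77 × 0.15]
n = 0.1955 / 0.1155 ≈ 1.6926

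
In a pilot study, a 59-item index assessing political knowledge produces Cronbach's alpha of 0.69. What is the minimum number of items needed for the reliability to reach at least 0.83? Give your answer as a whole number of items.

Spearman-Brown solved for the length factor n:
n = r_target (1 − r_old) / [ r_old (1 − r_target) ]
n = 0.83 × (1 − 0.69) / [ 0.69 × (1 − 0.83) ]
n = 0.2573 / 0.1173 ≈ 2.1935
Items needed = n × 59 = 2.1935 × 59 ≈ 129.42 → round up to 130

130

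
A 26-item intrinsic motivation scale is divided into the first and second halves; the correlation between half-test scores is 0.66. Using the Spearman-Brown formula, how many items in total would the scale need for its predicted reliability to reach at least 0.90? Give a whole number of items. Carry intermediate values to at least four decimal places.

r_full = 2(0.66)/(1 + 0.66) = 0.7952
n = r_tgt(1 − r_full) / [r_full(1 − r_tgt)] = 0.90 × 0.2048 / (0.7952 × 0.10) ≈ 2.3179
Required items = 2.3179 × 26 = 60.27, so 61 items.

61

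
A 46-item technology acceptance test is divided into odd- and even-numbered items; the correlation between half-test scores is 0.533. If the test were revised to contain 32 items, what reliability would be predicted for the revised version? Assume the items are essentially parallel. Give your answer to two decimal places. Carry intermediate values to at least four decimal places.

0.61

Spearman-Brown correction (n = 2): r_full = 2·0.533/(1 + 0.533) = 0.6954
Length factor from 46 to 32 items: n = 32/46 = 0.6957
r_new = n·r_full / (1 + (n − 1)·r_full) = 0.4838 / 0.7884 ≈ 0.6136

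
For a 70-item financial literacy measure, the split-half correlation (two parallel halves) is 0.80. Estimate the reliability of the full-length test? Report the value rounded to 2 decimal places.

Each half is half the length of the full test, so the full test is n = 2 times a half.
r_full = 2(0.80) / (1 + 0.80)
       = 1.6000 / 1.8000 = 0.8889

0.89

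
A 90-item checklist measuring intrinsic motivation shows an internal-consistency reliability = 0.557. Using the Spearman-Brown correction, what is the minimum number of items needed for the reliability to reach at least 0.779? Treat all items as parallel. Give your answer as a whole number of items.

Invert Spearman-Brown to solve for n:
n = r*(1 − r) / [ r (1 − r*) ]
n = 0.779(1 − 0.557) / [0.557(1 − 0.779)]
n = 0.345097 / 0.123097 ≈ 2.8035
So the test needs 2.8035 × 90 ≈ 252.31 items; rounding up, 253.

253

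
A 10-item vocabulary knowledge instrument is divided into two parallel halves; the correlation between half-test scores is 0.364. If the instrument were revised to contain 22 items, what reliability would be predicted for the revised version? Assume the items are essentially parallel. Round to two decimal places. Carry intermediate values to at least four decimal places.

Full-test reliability from the split-half r: r_full = 2(0.364)/(1 + 0.364) = 0.5337
Length factor from 10 to 22 items: n = 22/10 = 2.2000
r_new = n·r_full / (1 + (n − 1)·r_full) = 1.1741 / 1.6404 ≈ 0.7157

0.72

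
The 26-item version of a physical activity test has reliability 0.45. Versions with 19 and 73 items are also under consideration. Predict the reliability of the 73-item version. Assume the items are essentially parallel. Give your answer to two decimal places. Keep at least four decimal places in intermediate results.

0.70

The 19-item form is not needed; work directly from the 26-item form with n = 73/26 = 2.8077.
r_{73} = n·r / (1 + (n − 1)·r) = 1.2635 / 1.8135 ≈ 0.6967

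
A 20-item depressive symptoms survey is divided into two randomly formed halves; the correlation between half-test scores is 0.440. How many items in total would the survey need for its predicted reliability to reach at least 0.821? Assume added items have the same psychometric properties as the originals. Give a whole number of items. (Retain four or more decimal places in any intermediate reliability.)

Corrected full-test reliability: r_full = 2 × 0.440 / (1 + 0.440) ≈ 0.6111
Solve Spearman-Brown for n: n = 0.821(1 − 0.6111) / [0.6111(1 − 0.821)] = 2.9189
Items = 2.9189 × 20 ≈ 58.38 → 59

59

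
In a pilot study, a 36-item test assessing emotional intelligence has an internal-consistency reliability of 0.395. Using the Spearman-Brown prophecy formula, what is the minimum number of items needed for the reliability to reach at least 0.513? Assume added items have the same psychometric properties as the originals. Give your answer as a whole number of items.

n = 0.513 × (1 − 0.395) / [ 0.395 × (1 − 0.513) ]
  = 0.310365 / 0.192365 = 1.6134
Items needed = n × 36 = 1.6134 × 36 ≈ 58.08 → round up to 59

59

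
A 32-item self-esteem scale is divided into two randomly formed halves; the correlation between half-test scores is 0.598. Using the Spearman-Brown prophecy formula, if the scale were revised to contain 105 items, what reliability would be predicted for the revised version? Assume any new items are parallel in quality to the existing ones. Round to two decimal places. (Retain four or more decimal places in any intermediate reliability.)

0.91

Spearman-Brown correction (n = 2): r_full = 2·0.598/(1 + 0.598) = 0.7484
Length factor from 32 to 105 items: n = 105/32 = 3.2812
r_new = n·r_full / (1 + (n − 1)·r_full) = 2.4557 / 2.7073 ≈ 0.9071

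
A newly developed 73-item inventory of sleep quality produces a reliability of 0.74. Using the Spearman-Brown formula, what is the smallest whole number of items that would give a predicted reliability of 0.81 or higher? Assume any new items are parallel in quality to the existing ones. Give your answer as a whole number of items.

110

Invert Spearman-Brown to solve for n:
n = r*(1 − r) / [ r (1 − r*) ]
n = 0.81 × (1 − 0.74) / [ 0.74 × (1 − 0.81) ]
  = 0.2106 / 0.1406 = 1.4979
Items needed = n × 73 = 1.4979 × 73 ≈ 109.35 → round up to 110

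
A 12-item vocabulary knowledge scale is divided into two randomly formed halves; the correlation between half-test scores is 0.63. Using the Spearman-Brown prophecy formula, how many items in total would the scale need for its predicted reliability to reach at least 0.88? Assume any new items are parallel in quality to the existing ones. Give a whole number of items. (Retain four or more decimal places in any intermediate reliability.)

r_full = 2(0.63)/(1 + 0.63) = 0.7730
n = r_tgt(1 − r_full) / [r_full(1 − r_tgt)] = 0.88 × 0.2270 / (0.7730 × 0.12) ≈ 2.1535
Required items = 2.1535 × 12 = 25.84, so 26 items.

26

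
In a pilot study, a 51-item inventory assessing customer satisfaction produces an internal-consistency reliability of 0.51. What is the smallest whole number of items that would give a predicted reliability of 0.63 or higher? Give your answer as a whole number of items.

Rearranging the Spearman-Brown formula for n,
n = r*(1 − r) / [ r (1 − r*) ]
n = [0.63 × 0.49] / [0.51 × 0.37]
n = 0.3087 / 0.1887 ≈ 1.6359
So the test needs 1.6359 × 51 ≈ 83.43 items; rounding up, 84.

84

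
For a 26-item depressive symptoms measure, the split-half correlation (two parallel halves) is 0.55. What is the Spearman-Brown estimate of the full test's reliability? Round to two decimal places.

r_full = 2(0.55) / (1 + 0.55)
       = 1.1000 / 1.5500 = 0.7097

0.71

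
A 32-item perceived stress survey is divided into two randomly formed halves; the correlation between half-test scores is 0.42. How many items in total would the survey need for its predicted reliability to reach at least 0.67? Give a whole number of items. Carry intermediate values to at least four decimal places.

45

Corrected full-test reliability: r_full = 2 × 0.42 / (1 + 0.42) ≈ 0.5915
n = r_tgt(1 − r_full) / [r_full(1 − r_tgt)] = 0.67 × 0.4085 / (0.5915 × 0.33) ≈ 1.4022
Items = 1.4022 × 32 ≈ 44.87 → 45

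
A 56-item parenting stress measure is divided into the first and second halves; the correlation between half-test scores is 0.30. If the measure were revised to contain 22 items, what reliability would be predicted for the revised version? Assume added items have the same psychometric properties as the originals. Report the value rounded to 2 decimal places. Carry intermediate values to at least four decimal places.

0.25

Full-test reliability from the split-half r: r_full = 2(0.30)/(1 + 0.30) = 0.4615
Length factor from 56 to 22 items: n = 22/56 = 0.3929
r_new = n·r_full / (1 + (n − 1)·r_full) = 0.1813 / 0.7198 ≈ 0.2519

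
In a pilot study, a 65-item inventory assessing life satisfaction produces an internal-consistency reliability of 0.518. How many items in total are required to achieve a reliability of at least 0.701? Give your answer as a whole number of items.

142

n = [0.701 × 0.482] / [0.518 × 0.299]
n = 0.337882 / 0.154882 ≈ 2.1815
So the test needs 2.1815 × 65 ≈ 141.80 items; rounding up, 142.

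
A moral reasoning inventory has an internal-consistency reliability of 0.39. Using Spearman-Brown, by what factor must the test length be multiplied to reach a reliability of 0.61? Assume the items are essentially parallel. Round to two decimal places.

Invert Spearman-Brown to solve for n:
n = r_target (1 − r_old) / [ r_old (1 − r_target) ]
n = [0.61 × 0.61] / [0.39 × 0.39]
n = 0.3721 / 0.1521 ≈ 2.4464

2.45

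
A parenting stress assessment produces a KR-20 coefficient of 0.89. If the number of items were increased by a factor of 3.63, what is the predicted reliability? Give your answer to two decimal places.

0.97

By Spearman-Brown, r_new = n r / (1 + (n − 1) r).
r_new = (3.63 × 0.89) / (1 + (3.63 − 1) × 0.89)
     = 3.2307 / 3.3407 = 0.9671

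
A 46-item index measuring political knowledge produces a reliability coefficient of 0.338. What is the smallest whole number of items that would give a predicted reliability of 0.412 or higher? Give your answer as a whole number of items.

Rearranging the Spearman-Brown formula for n,
n = r_target (1 − r_old) / [ r_old (1 − r_target) ]
n = [0.412 × 0.662] / [0.338 × 0.588]
  = 0.272744 / 0.198744 = 1.3723
So the test needs 1.3723 × 46 ≈ 63.13 items; rounding up, 64.

64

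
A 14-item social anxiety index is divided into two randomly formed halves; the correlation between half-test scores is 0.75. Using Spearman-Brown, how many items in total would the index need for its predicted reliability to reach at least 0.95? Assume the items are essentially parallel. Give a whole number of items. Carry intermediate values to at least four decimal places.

Corrected full-test reliability: r_full = 2 × 0.75 / (1 + 0.75) ≈ 0.8571
n = r_tgt(1 − r_full) / [r_full(1 − r_tgt)] = 0.95 × 0.1429 / (0.8571 × 0.05) ≈ 3.1678
Items = 3.1678 × 14 ≈ 44.35 → 45

45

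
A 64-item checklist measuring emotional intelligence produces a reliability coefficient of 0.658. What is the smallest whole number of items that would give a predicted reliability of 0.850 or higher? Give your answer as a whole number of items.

189

n = 0.850 × (1 − 0.658) / [ 0.658 × (1 − 0.850) ]
n = 0.290700 / 0.098700 ≈ 2.9453
2.9453 × 64 = 188.50 → 189 items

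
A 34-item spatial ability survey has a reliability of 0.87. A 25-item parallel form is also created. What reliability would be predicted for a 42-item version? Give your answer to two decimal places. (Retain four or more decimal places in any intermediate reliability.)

Only the ratio of lengths matters: n = 42/34 = 1.2353
r_{42} = n·r / (1 + (n − 1)·r) = 1.0747 / 1.2047 ≈ 0.8921

0.89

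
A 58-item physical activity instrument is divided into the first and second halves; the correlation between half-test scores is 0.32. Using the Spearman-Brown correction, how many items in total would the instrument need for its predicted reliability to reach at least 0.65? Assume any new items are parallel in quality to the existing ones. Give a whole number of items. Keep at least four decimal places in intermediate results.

Corrected full-test reliability: r_full = 2 × 0.32 / (1 + 0.32) ≈ 0.4848
n = r_tgt(1 − r_full) / [r_full(1 − r_tgt)] = 0.65 × 0.5152 / (0.4848 × 0.35) ≈ 1.9736
Items = 1.9736 × 58 ≈ 114.47 → 115

115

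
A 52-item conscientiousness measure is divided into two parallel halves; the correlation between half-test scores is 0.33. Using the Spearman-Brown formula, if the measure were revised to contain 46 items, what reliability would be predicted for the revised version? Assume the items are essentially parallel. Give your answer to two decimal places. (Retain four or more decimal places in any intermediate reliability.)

0.47

Full-test reliability from the split-half r: r_full = 2(0.33)/(1 + 0.33) = 0.4962
Then adjust to 46 items: n = 46/52 = 0.8846
r_new = n·r_full / (1 + (n − 1)·r_full) = 0.4389 / 0.9427 ≈ 0.4656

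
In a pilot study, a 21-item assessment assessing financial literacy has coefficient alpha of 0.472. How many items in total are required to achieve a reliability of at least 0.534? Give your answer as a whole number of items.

27

n = 0.534 × (1 − 0.472) / [ 0.472 × (1 − 0.534) ]
  = 0.281952 / 0.219952 = 1.2819
1.2819 × 21 = 26.92 → 27 items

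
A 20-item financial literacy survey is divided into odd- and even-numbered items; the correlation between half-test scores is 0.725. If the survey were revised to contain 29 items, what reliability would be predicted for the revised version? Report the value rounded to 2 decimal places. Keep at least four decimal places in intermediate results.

Spearman-Brown correction (n = 2): r_full = 2·0.725/(1 + 0.725) = 0.8406
Length factor from 20 to 29 items: n = 29/20 = 1.4500
r_new = n·r_full / (1 + (n − 1)·r_full) = 1.2189 / 1.3783 ≈ 0.8844

0.88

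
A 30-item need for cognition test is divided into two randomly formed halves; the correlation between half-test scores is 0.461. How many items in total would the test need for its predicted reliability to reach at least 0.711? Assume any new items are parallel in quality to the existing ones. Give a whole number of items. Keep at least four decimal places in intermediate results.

44

Corrected full-test reliability: r_full = 2 × 0.461 / (1 + 0.461) ≈ 0.6311
Solve Spearman-Brown for n: n = 0.711(1 − 0.6311) / [0.6311(1 − 0.711)] = 1.4381
Required items = 1.4381 × 30 = 43.14, so 44 items.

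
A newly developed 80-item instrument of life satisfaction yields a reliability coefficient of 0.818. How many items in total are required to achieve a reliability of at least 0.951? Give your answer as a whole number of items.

Spearman-Brown solved for the length factor n:
n = r_target (1 − r_old) / [ r_old (1 − r_target) ]
n = 0.951 × (1 − 0.818) / [ 0.818 × (1 − 0.951) ]
  = 0.173082 / 0.040082 = 4.3182
Items needed = n × 80 = 4.3182 × 80 ≈ 345.46 → round up to 346

346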